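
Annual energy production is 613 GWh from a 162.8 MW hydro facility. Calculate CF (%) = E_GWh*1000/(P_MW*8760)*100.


CF = 613 * 1000 / (162.8 * 8760) * 100 = 42.9835 %


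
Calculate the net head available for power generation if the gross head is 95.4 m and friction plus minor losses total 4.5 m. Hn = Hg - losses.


Hn = 95.4 - 4.5 = 90.9000 m


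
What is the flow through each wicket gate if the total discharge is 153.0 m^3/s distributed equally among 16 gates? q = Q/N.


q = 153.0 / 16 = 9.5625 m^3/s


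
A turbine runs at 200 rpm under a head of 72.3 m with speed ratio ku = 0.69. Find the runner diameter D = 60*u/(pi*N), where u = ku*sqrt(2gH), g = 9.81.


u = 0.69 * sqrt(2*9.81*72.3) = 25.9877 m/s
D = 60 * 25.9877 / (pi * 200) = 2.4816 m


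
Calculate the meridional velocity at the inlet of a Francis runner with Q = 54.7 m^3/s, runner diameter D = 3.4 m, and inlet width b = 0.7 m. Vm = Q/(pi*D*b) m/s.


Vm = 54.7 / (pi * 3.4 * 0.7) = 7.3158 m/s


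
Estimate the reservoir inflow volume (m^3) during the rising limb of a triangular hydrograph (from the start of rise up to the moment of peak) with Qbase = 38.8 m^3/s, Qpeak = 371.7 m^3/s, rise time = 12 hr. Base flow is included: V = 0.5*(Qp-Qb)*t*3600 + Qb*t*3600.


V = 0.5*(371.7 - 38.8)*12*3600 + 38.8*12*3600 = 8.8668e+06 m^3


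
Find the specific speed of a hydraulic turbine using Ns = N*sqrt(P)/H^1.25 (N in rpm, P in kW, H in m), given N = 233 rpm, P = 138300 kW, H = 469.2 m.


Ns = 233 * 138300^0.5 / 469.2^1.25 = 39.6798


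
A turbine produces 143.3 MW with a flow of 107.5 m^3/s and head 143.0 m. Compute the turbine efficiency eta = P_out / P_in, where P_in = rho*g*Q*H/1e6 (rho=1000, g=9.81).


P_in = 1000 * 9.81 * 107.5 * 143.0 / 1e6 = 150.8042 MW
eta = 143.3 / 150.8042 = 0.9502


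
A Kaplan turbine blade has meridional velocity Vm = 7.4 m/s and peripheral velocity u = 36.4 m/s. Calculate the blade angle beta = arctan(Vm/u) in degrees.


beta = arctan(7.4 / 36.4) = 11.4914 degrees


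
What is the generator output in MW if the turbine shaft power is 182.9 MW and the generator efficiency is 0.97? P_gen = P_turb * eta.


P_gen = 182.9 * 0.97 = 177.4130 MW


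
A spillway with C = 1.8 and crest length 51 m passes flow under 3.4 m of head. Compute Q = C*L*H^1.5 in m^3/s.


Q = 1.8 * 51 * 3.4^1.5 = 575.5208 m^3/s


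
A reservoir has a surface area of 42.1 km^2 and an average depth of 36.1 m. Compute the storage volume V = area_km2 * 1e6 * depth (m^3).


V = 42.1 * 1e6 * 36.1 = 1.5198e+09 m^3


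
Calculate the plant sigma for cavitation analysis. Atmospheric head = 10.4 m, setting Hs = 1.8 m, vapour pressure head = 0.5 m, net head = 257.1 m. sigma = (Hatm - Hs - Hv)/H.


sigma = (10.4 - 1.8 - 0.5) / 257.1 = 0.0315


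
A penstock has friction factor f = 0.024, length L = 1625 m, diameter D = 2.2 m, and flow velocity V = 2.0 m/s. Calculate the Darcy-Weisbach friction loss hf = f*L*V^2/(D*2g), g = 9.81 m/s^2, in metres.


hf = 0.024 * 1625 * 2.0^2 / (2.2 * 2 * 9.81) = 3.6141 m


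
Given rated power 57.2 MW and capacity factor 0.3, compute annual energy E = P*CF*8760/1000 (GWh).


E = 57.2 * 0.3 * 8760 / 1000 = 150.3216 GWh


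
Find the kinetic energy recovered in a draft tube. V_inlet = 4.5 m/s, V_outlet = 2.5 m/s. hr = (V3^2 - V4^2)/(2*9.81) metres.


hr = (4.5^2 - 2.5^2) / (2*9.81) = 0.7136 m


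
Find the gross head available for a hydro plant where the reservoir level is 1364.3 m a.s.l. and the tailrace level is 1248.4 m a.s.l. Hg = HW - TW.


Hg = 1364.3 - 1248.4 = 115.9000 m


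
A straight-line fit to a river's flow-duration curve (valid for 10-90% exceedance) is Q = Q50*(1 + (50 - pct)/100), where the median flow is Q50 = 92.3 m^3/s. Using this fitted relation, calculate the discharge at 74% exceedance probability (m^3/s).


Q = 92.3 * (1 + (50 - 74)/100) = 70.1480 m^3/s


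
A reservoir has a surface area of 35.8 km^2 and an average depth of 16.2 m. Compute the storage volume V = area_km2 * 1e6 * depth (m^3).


V = 35.8 * 1e6 * 16.2 = 5.7996e+08 m^3


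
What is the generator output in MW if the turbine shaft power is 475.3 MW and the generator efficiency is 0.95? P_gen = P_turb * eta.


P_gen = 475.3 * 0.95 = 451.5350 MW


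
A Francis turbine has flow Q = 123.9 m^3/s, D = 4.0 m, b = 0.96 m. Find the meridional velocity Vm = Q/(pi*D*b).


Vm = 123.9 / (pi * 4.0 * 0.96) = 10.2705 m/s


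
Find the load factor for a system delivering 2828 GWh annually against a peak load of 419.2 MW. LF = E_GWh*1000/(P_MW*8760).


LF = 2828 * 1000 / (419.2 * 8760) = 0.7701


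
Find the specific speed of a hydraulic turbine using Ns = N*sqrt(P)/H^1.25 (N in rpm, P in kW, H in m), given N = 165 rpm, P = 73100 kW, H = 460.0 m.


Ns = 165 * 73100^0.5 / 460.0^1.25 = 20.9409


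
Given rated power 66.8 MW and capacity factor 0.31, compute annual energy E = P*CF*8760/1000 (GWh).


E = 66.8 * 0.31 * 8760 / 1000 = 181.4021 GWh


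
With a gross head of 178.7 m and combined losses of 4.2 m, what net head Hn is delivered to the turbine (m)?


Hn = 178.7 - 4.2 = 174.5000 m


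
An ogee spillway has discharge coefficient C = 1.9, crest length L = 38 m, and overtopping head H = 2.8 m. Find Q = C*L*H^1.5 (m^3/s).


Q = 1.9 * 38 * 2.8^1.5 = 338.2784 m^3/s


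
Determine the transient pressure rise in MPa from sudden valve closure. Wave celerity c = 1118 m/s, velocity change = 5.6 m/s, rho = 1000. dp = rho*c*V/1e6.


dp = 1000 * 1118 * 5.6 / 1e6 = 6.2608 MPa


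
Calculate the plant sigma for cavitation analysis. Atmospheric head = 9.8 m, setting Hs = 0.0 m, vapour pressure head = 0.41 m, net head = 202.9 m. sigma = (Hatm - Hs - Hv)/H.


sigma = (9.8 - 0.0 - 0.41) / 202.9 = 0.0463


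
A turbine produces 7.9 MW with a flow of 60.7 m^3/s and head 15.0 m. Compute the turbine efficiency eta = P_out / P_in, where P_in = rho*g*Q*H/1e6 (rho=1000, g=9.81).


P_in = 1000 * 9.81 * 60.7 * 15.0 / 1e6 = 8.9320 MW
eta = 7.9 / 8.9320 = 0.8845


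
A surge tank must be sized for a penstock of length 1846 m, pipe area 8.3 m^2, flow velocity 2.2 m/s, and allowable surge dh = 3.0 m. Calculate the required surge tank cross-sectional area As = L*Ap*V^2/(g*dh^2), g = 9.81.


As = 1846 * 8.3 * 2.2^2 / (9.81 * 3.0^2) = 839.9310 m^2


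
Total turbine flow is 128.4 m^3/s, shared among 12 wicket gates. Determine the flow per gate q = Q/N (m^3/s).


q = 128.4 / 12 = 10.7000 m^3/s


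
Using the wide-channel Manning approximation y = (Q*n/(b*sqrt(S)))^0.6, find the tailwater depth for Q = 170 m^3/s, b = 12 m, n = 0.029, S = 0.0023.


y = (170 * 0.029 / (12 * 0.0023^0.5))^0.6 = 3.6281 m


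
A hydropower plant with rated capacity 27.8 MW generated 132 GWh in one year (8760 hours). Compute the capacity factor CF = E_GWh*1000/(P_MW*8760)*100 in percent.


CF = 132 * 1000 / (27.8 * 8760) * 100 = 54.2032 %


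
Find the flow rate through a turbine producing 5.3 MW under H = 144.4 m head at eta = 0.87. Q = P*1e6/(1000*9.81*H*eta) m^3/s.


Q = 5.3 * 1e6 / (1000 * 9.81 * 144.4 * 0.87) = 4.3005 m^3/s


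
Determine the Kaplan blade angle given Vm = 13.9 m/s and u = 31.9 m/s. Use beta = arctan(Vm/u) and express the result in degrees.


beta = arctan(13.9 / 31.9) = 23.5445 degrees


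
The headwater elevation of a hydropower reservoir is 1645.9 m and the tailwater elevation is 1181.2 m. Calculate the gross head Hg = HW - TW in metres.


Hg = 1645.9 - 1181.2 = 464.7000 m


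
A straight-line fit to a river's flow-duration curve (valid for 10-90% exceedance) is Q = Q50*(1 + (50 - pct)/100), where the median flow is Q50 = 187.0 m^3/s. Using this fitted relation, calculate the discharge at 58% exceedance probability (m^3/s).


Q = 187.0 * (1 + (50 - 58)/100) = 172.0400 m^3/s


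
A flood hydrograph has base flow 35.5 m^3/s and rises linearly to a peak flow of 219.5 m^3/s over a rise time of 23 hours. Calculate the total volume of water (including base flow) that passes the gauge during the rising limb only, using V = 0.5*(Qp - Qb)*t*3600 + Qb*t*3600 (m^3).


V = 0.5*(219.5 - 35.5)*23*3600 + 35.5*23*3600 = 1.0557e+07 m^3


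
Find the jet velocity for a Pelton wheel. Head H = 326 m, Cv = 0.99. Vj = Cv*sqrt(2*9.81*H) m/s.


Vj = 0.99 * sqrt(2*9.81*326) = 79.1760 m/s


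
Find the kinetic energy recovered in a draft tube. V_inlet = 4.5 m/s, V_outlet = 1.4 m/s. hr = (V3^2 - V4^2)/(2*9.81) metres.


hr = (4.5^2 - 1.4^2) / (2*9.81) = 0.9322 m


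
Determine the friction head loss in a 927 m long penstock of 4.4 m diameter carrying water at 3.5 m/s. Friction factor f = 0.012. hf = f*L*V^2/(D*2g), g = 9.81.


hf = 0.012 * 927 * 3.5^2 / (4.4 * 2 * 9.81) = 1.5785 m


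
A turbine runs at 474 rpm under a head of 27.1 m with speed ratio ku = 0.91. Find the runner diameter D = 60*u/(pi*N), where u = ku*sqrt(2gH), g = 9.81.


u = 0.91 * sqrt(2*9.81*27.1) = 20.9834 m/s
D = 60 * 20.9834 / (pi * 474) = 0.8455 m


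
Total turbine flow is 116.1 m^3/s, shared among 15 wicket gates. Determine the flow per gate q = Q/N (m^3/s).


q = 116.1 / 15 = 7.7400 m^3/s


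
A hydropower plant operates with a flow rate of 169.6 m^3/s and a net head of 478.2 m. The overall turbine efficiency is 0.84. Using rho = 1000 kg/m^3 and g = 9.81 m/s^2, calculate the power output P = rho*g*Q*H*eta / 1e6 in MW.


P = 1000 * 9.81 * 169.6 * 478.2 * 0.84 / 1e6 = 668.3189 MW


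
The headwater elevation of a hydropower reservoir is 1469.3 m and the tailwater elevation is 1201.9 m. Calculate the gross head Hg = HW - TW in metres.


Hg = 1469.3 - 1201.9 = 267.4000 m


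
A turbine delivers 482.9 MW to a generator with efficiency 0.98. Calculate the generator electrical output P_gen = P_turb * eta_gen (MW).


P_gen = 482.9 * 0.98 = 473.2420 MW


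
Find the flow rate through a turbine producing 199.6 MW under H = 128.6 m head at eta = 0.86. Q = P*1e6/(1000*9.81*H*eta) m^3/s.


Q = 199.6 * 1e6 / (1000 * 9.81 * 128.6 * 0.86) = 183.9722 m^3/s


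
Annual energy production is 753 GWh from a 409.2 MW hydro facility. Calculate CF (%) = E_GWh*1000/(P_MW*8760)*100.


CF = 753 * 1000 / (409.2 * 8760) * 100 = 21.0066 %


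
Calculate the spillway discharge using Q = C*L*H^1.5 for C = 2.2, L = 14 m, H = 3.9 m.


Q = 2.2 * 14 * 3.9^1.5 = 237.2180 m^3/s


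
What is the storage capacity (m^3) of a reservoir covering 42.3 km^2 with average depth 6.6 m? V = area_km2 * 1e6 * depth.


V = 42.3 * 1e6 * 6.6 = 2.7918e+08 m^3


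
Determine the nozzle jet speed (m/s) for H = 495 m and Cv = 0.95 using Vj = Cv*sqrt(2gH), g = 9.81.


Vj = 0.95 * sqrt(2*9.81*495) = 93.6215 m/s


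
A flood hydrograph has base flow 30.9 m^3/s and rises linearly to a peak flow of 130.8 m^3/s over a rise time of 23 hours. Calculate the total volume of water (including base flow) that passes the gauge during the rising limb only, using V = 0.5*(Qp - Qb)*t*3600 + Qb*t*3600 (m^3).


V = 0.5*(130.8 - 30.9)*23*3600 + 30.9*23*3600 = 6.6944e+06 m^3


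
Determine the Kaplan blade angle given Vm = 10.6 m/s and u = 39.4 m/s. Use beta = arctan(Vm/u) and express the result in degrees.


beta = arctan(10.6 / 39.4) = 15.0581 degrees


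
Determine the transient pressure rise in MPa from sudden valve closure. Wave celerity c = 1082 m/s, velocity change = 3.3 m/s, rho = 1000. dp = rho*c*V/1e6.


dp = 1000 * 1082 * 3.3 / 1e6 = 3.5706 MPa


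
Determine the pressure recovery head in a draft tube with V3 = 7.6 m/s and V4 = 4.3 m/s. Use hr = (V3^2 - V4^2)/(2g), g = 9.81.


hr = (7.6^2 - 4.3^2) / (2*9.81) = 2.0015 m


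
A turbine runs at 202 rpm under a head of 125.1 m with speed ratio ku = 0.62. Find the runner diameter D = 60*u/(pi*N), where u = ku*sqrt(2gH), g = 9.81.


u = 0.62 * sqrt(2*9.81*125.1) = 30.7164 m/s
D = 60 * 30.7164 / (pi * 202) = 2.9042 m


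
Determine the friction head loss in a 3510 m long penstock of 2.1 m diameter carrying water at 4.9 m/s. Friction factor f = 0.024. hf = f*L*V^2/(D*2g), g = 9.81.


hf = 0.024 * 3510 * 4.9^2 / (2.1 * 2 * 9.81) = 49.0899 m


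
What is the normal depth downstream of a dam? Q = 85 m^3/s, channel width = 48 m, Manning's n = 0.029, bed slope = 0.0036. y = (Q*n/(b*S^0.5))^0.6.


y = (85 * 0.029 / (48 * 0.0036^0.5))^0.6 = 0.9109 m


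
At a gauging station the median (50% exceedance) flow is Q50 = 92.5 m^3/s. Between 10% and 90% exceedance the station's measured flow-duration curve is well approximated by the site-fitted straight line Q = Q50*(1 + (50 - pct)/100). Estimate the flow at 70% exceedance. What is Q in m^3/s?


Q = 92.5 * (1 + (50 - 70)/100) = 74.0000 m^3/s


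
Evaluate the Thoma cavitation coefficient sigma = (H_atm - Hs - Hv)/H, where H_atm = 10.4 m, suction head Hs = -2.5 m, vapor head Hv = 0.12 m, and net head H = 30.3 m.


sigma = (10.4 - (-2.5) - 0.12) / 30.3 = 0.4218


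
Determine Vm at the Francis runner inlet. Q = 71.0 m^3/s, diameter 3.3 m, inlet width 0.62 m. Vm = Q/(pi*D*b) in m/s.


Vm = 71.0 / (pi * 3.3 * 0.62) = 11.0459 m/s


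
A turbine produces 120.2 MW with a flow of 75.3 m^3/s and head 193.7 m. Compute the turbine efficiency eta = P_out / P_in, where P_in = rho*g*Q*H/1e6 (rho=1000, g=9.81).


P_in = 1000 * 9.81 * 75.3 * 193.7 / 1e6 = 143.0848 MW
eta = 120.2 / 143.0848 = 0.8401


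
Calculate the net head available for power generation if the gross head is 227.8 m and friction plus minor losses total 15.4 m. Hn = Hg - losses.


Hn = 227.8 - 15.4 = 212.4000 m


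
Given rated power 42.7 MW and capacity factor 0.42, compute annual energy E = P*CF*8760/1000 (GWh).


E = 42.7 * 0.42 * 8760 / 1000 = 157.1018 GWh


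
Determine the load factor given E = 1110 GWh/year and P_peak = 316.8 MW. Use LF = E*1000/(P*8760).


LF = 1110 * 1000 / (316.8 * 8760) = 0.4000


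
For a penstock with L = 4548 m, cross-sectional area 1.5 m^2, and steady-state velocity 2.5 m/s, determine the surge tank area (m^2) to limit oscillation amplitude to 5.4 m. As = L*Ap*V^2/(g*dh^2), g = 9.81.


As = 4548 * 1.5 * 2.5^2 / (9.81 * 5.4^2) = 149.0511 m^2


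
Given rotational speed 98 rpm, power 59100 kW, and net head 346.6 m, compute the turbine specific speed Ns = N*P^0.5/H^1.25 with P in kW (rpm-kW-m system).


Ns = 98 * 59100^0.5 / 346.6^1.25 = 15.9307


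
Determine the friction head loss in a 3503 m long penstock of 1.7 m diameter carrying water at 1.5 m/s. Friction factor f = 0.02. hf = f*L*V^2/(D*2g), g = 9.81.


hf = 0.02 * 3503 * 1.5^2 / (1.7 * 2 * 9.81) = 4.7261 m


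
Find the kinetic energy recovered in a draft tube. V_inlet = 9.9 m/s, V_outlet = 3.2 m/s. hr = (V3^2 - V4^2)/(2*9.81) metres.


hr = (9.9^2 - 3.2^2) / (2*9.81) = 4.4735 m


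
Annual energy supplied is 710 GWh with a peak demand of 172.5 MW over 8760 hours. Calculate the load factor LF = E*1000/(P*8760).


LF = 710 * 1000 / (172.5 * 8760) = 0.4699


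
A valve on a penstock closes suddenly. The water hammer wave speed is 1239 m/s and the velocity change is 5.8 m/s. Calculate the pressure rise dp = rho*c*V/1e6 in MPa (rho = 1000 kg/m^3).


dp = 1000 * 1239 * 5.8 / 1e6 = 7.1862 MPa


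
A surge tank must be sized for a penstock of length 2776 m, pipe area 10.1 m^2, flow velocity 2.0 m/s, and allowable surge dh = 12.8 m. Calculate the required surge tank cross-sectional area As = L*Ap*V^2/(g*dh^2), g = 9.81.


As = 2776 * 10.1 * 2.0^2 / (9.81 * 12.8^2) = 69.7769 m^2


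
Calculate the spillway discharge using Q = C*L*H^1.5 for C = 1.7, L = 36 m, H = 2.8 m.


Q = 1.7 * 36 * 2.8^1.5 = 286.7401 m^3/s


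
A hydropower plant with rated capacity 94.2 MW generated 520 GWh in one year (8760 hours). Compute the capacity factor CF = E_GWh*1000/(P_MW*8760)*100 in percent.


CF = 520 * 1000 / (94.2 * 8760) * 100 = 63.0156 %


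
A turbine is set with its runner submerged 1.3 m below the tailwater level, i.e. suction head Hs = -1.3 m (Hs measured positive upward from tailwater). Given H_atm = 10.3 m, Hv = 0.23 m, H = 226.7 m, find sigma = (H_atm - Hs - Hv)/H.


sigma = (10.3 - (-1.3) - 0.23) / 226.7 = 0.0502


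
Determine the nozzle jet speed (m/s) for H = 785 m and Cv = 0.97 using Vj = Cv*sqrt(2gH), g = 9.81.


Vj = 0.97 * sqrt(2*9.81*785) = 120.3805 m/s


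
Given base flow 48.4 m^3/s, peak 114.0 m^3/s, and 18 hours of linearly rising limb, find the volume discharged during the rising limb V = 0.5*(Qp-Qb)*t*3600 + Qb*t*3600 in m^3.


V = 0.5*(114.0 - 48.4)*18*3600 + 48.4*18*3600 = 5.2618e+06 m^3


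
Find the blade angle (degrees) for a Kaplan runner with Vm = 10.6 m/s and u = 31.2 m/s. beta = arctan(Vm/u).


beta = arctan(10.6 / 31.2) = 18.7649 degrees


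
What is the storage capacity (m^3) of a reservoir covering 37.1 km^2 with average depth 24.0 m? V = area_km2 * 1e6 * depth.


V = 37.1 * 1e6 * 24.0 = 8.9040e+08 m^3


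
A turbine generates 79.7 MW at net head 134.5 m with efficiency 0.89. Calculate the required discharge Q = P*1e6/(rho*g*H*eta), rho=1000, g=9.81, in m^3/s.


Q = 79.7 * 1e6 / (1000 * 9.81 * 134.5 * 0.89) = 67.8699 m^3/s


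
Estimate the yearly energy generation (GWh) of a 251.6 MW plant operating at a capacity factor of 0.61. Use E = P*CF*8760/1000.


E = 251.6 * 0.61 * 8760 / 1000 = 1344.4498 GWh


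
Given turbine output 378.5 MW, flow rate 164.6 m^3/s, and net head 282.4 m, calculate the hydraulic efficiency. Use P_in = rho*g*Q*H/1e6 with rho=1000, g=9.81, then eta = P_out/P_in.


P_in = 1000 * 9.81 * 164.6 * 282.4 / 1e6 = 455.9986 MW
eta = 378.5 / 455.9986 = 0.8300


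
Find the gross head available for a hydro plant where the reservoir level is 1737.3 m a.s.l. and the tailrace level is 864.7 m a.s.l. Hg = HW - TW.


Hg = 1737.3 - 864.7 = 872.6000 m


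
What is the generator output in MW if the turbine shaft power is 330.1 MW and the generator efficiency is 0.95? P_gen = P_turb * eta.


P_gen = 330.1 * 0.95 = 313.5950 MW


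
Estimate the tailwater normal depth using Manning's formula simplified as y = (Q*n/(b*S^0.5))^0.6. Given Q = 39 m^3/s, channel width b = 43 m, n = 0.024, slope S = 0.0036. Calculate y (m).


y = (39 * 0.024 / (43 * 0.0036^0.5))^0.6 = 0.5442 m


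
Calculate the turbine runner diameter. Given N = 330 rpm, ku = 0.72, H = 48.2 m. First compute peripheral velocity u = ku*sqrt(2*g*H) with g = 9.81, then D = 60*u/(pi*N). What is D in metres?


u = 0.72 * sqrt(2*9.81*48.2) = 22.1414 m/s
D = 60 * 22.1414 / (pi * 330) = 1.2814 m


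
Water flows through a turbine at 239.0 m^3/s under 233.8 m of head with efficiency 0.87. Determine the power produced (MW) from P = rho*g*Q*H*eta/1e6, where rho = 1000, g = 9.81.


P = 1000 * 9.81 * 239.0 * 233.8 * 0.87 / 1e6 = 476.9037 MW


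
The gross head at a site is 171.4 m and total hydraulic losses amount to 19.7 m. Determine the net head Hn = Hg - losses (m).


Hn = 171.4 - 19.7 = 151.7000 m


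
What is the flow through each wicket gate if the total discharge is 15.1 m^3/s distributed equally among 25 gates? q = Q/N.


q = 15.1 / 25 = 0.6040 m^3/s


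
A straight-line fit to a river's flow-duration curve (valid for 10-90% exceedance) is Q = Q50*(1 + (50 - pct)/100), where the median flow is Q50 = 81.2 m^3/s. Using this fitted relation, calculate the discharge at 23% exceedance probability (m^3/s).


Q = 81.2 * (1 + (50 - 23)/100) = 103.1240 m^3/s


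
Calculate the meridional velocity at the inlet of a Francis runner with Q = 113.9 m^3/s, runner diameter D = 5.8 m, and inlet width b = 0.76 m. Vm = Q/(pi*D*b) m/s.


Vm = 113.9 / (pi * 5.8 * 0.76) = 8.2249 m/s


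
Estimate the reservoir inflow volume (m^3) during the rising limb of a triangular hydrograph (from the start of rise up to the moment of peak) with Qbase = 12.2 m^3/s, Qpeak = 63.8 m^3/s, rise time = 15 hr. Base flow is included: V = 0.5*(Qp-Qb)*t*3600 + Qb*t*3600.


V = 0.5*(63.8 - 12.2)*15*3600 + 12.2*15*3600 = 2.0520e+06 m^3


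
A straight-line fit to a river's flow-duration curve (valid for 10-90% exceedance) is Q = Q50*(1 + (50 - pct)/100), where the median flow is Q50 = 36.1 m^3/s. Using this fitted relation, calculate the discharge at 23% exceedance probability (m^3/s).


Q = 36.1 * (1 + (50 - 23)/100) = 45.8470 m^3/s


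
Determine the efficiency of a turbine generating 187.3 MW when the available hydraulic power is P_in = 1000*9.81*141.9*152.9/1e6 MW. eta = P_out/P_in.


P_in = 1000 * 9.81 * 141.9 * 152.9 / 1e6 = 212.8428 MW
eta = 187.3 / 212.8428 = 0.8800


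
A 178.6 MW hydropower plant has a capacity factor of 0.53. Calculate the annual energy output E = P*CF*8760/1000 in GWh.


E = 178.6 * 0.53 * 8760 / 1000 = 829.2041 GWh


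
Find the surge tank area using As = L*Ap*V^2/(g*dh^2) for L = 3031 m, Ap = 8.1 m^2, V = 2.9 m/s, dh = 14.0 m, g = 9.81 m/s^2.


As = 3031 * 8.1 * 2.9^2 / (9.81 * 14.0^2) = 107.3846 m^2


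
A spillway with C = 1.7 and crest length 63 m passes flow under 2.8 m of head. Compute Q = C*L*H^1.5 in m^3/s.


Q = 1.7 * 63 * 2.8^1.5 = 501.7952 m^3/s


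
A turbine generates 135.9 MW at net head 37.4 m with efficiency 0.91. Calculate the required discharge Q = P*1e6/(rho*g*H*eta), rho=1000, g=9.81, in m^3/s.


Q = 135.9 * 1e6 / (1000 * 9.81 * 37.4 * 0.91) = 407.0403 m^3/s


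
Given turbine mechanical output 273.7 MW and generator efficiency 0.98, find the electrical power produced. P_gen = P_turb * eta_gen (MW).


P_gen = 273.7 * 0.98 = 268.2260 MW


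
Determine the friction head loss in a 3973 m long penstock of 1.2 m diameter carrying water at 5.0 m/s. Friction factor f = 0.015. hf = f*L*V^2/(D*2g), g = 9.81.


hf = 0.015 * 3973 * 5.0^2 / (1.2 * 2 * 9.81) = 63.2805 m


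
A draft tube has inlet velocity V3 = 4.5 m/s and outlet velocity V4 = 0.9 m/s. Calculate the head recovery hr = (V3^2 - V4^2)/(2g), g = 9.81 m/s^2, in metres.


hr = (4.5^2 - 0.9^2) / (2*9.81) = 0.9908 m


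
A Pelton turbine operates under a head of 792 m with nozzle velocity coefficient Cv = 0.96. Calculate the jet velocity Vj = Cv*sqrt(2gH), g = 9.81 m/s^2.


Vj = 0.96 * sqrt(2*9.81*792) = 119.6695 m/s


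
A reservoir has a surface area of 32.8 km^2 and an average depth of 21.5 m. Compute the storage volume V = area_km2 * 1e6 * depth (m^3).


V = 32.8 * 1e6 * 21.5 = 7.0520e+08 m^3


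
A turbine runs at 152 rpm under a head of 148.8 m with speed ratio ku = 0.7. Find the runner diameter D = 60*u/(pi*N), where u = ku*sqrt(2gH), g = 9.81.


u = 0.7 * sqrt(2*9.81*148.8) = 37.8224 m/s
D = 60 * 37.8224 / (pi * 152) = 4.7523 m


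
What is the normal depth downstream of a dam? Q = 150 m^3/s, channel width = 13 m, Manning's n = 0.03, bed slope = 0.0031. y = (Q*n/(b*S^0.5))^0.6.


y = (150 * 0.03 / (13 * 0.0031^0.5))^0.6 = 2.9933 m


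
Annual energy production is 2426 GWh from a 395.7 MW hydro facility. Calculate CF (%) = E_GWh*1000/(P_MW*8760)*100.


CF = 2426 * 1000 / (395.7 * 8760) * 100 = 69.9875 %


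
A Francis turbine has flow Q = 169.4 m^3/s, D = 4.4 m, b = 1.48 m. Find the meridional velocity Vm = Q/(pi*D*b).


Vm = 169.4 / (pi * 4.4 * 1.48) = 8.2804 m/s


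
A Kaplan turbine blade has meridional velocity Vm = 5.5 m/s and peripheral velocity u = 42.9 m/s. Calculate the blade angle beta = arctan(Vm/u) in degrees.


beta = arctan(5.5 / 42.9) = 7.3058 degrees


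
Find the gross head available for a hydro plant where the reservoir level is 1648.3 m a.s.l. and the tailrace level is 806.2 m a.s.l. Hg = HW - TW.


Hg = 1648.3 - 806.2 = 842.1000 m


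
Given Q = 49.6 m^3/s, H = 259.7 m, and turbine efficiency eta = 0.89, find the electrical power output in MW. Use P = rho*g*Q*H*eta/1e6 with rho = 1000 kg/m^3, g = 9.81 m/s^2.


P = 1000 * 9.81 * 49.6 * 259.7 * 0.89 / 1e6 = 112.4638 MW


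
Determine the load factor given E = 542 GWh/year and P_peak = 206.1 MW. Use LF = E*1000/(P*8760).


LF = 542 * 1000 / (206.1 * 8760) = 0.3002


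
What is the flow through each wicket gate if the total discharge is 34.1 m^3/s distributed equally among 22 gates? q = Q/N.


q = 34.1 / 22 = 1.5500 m^3/s


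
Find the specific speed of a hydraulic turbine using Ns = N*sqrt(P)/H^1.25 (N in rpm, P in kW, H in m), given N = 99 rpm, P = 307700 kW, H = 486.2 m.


Ns = 99 * 307700^0.5 / 486.2^1.25 = 24.0536


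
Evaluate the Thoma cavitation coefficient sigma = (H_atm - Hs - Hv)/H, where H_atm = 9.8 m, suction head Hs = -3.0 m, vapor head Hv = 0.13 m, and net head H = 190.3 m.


sigma = (9.8 - (-3.0) - 0.13) / 190.3 = 0.0666


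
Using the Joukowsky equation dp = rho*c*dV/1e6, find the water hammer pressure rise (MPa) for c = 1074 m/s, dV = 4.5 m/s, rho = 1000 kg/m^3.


dp = 1000 * 1074 * 4.5 / 1e6 = 4.8330 MPa


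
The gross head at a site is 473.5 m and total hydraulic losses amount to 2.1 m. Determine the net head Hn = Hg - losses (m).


Hn = 473.5 - 2.1 = 471.4000 m


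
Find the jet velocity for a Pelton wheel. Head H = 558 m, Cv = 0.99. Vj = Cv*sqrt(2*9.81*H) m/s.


Vj = 0.99 * sqrt(2*9.81*558) = 103.5862 m/s


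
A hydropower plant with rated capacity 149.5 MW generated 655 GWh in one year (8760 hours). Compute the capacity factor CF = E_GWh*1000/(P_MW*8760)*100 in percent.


CF = 655 * 1000 / (149.5 * 8760) * 100 = 50.0145 %


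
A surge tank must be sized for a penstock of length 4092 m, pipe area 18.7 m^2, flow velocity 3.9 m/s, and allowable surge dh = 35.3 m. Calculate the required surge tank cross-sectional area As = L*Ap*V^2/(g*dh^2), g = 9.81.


As = 4092 * 18.7 * 3.9^2 / (9.81 * 35.3^2) = 95.2112 m^2


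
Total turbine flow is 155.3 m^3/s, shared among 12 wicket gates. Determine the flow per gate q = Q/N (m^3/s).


q = 155.3 / 12 = 12.9417 m^3/s


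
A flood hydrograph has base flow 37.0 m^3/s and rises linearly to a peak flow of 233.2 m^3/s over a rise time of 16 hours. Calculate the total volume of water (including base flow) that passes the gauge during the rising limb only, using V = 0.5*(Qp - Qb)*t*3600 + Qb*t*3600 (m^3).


V = 0.5*(233.2 - 37.0)*16*3600 + 37.0*16*3600 = 7.7818e+06 m^3


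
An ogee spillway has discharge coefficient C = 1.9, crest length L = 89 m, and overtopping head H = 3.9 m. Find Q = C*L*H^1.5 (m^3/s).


Q = 1.9 * 89 * 3.9^1.5 = 1302.3884 m^3/s


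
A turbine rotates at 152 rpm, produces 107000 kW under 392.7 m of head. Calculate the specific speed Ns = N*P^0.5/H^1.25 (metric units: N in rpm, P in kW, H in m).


Ns = 152 * 107000^0.5 / 392.7^1.25 = 28.4419


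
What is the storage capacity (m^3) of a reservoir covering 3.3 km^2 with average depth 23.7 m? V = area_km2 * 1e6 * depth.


V = 3.3 * 1e6 * 23.7 = 7.8210e+07 m^3


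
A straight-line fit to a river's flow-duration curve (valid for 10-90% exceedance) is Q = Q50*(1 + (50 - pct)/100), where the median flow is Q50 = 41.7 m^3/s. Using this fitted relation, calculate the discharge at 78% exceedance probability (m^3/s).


Q = 41.7 * (1 + (50 - 78)/100) = 30.0240 m^3/s


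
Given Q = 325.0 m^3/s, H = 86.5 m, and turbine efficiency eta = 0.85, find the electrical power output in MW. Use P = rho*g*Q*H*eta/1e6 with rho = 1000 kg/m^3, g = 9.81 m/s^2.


P = 1000 * 9.81 * 325.0 * 86.5 * 0.85 / 1e6 = 234.4161 MW


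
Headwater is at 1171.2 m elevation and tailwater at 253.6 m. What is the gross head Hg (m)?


Hg = 1171.2 - 253.6 = 917.6000 m


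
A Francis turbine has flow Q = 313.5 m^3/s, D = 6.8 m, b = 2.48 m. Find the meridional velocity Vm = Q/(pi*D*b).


Vm = 313.5 / (pi * 6.8 * 2.48) = 5.9173 m/s


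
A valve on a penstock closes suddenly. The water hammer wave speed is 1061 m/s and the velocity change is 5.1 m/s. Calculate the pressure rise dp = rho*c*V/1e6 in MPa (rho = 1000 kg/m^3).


dp = 1000 * 1061 * 5.1 / 1e6 = 5.4111 MPa


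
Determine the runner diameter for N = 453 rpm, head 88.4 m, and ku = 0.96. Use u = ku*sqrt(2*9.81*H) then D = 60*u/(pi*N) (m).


u = 0.96 * sqrt(2*9.81*88.4) = 39.9804 m/s
D = 60 * 39.9804 / (pi * 453) = 1.6856 m


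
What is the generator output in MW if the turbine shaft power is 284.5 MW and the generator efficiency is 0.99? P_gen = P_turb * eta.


P_gen = 284.5 * 0.99 = 281.6550 MW


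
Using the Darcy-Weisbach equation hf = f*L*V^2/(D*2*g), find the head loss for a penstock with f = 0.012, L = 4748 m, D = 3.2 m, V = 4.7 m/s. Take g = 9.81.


hf = 0.012 * 4748 * 4.7^2 / (3.2 * 2 * 9.81) = 20.0465 m


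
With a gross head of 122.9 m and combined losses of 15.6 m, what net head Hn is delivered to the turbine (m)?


Hn = 122.9 - 15.6 = 107.3000 m


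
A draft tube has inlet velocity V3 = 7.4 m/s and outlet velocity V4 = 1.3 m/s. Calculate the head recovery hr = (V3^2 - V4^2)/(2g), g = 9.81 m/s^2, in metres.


hr = (7.4^2 - 1.3^2) / (2*9.81) = 2.7049 m


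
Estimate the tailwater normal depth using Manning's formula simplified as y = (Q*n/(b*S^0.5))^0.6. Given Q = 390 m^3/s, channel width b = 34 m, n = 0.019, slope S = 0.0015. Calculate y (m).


y = (390 * 0.019 / (34 * 0.0015^0.5))^0.6 = 2.8195 m


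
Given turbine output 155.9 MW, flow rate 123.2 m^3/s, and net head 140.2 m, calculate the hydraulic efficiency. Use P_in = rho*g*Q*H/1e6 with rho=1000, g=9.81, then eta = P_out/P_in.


P_in = 1000 * 9.81 * 123.2 * 140.2 / 1e6 = 169.4446 MW
eta = 155.9 / 169.4446 = 0.9201


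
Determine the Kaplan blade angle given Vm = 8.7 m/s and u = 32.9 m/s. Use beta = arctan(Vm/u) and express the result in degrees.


beta = arctan(8.7 / 32.9) = 14.8121 degrees


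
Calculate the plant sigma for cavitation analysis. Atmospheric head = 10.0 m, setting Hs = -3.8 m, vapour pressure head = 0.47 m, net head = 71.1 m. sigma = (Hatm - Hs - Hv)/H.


sigma = (10.0 - (-3.8) - 0.47) / 71.1 = 0.1875


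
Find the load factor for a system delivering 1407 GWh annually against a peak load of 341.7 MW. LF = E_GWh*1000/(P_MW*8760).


LF = 1407 * 1000 / (341.7 * 8760) = 0.4701


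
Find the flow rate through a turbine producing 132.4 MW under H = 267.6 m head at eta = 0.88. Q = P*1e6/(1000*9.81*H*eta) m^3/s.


Q = 132.4 * 1e6 / (1000 * 9.81 * 267.6 * 0.88) = 57.3126 m^3/s


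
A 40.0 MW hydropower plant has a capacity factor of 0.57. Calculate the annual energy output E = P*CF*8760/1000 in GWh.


E = 40.0 * 0.57 * 8760 / 1000 = 199.7280 GWh


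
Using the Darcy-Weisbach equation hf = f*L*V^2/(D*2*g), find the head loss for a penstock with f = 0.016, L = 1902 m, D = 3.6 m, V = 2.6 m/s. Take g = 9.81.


hf = 0.016 * 1902 * 2.6^2 / (3.6 * 2 * 9.81) = 2.9126 m


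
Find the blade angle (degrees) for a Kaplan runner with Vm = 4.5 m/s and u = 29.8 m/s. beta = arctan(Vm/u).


beta = arctan(4.5 / 29.8) = 8.5872 degrees


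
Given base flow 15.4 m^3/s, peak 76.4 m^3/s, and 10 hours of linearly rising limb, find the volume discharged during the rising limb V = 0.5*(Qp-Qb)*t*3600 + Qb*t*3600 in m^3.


V = 0.5*(76.4 - 15.4)*10*3600 + 15.4*10*3600 = 1.6524e+06 m^3


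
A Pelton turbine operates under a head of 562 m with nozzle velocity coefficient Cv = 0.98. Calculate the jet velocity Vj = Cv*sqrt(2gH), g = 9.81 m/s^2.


Vj = 0.98 * sqrt(2*9.81*562) = 102.9067 m/s


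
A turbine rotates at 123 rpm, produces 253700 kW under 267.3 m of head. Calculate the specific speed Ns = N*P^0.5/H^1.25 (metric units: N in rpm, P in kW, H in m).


Ns = 123 * 253700^0.5 / 267.3^1.25 = 57.3214


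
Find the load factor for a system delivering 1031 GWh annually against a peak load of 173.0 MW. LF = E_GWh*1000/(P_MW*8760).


LF = 1031 * 1000 / (173.0 * 8760) = 0.6803


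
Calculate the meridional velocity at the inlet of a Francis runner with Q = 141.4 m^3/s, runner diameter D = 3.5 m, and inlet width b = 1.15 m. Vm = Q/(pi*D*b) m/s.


Vm = 141.4 / (pi * 3.5 * 1.15) = 11.1824 m/s


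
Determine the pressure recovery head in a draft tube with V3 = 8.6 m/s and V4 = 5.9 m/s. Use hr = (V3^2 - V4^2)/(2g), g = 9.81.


hr = (8.6^2 - 5.9^2) / (2*9.81) = 1.9954 m


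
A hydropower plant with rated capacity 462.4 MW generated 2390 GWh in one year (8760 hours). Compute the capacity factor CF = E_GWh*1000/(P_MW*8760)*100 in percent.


CF = 2390 * 1000 / (462.4 * 8760) * 100 = 59.0033 %


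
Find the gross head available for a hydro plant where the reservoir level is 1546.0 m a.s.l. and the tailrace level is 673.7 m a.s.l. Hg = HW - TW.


Hg = 1546.0 - 673.7 = 872.3000 m


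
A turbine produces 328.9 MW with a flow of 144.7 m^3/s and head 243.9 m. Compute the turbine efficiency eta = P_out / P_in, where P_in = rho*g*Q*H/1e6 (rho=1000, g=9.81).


P_in = 1000 * 9.81 * 144.7 * 243.9 / 1e6 = 346.2178 MW
eta = 328.9 / 346.2178 = 0.9500


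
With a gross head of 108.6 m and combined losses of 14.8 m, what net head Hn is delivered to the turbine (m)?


Hn = 108.6 - 14.8 = 93.8000 m


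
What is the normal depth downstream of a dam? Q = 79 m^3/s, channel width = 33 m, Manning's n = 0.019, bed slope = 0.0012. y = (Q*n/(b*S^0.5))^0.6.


y = (79 * 0.019 / (33 * 0.0012^0.5))^0.6 = 1.1775 m


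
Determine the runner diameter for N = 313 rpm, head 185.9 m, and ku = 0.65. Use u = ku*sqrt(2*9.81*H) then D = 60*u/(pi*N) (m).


u = 0.65 * sqrt(2*9.81*185.9) = 39.2557 m/s
D = 60 * 39.2557 / (pi * 313) = 2.3953 m


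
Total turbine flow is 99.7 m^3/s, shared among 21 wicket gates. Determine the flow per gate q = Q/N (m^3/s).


q = 99.7 / 21 = 4.7476 m^3/s


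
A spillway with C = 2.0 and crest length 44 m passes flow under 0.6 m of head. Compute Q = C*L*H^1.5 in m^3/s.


Q = 2.0 * 44 * 0.6^1.5 = 40.8987 m^3/s


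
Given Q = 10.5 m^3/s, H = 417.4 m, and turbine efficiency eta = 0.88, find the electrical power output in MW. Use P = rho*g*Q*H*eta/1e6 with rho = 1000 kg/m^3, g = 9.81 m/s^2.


P = 1000 * 9.81 * 10.5 * 417.4 * 0.88 / 1e6 = 37.8350 MW


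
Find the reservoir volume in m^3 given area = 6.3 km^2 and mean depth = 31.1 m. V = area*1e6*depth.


V = 6.3 * 1e6 * 31.1 = 1.9593e+08 m^3


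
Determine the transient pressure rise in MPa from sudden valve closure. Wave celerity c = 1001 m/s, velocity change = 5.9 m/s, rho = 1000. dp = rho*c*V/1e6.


dp = 1000 * 1001 * 5.9 / 1e6 = 5.9059 MPa


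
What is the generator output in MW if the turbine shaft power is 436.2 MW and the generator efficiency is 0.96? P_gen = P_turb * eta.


P_gen = 436.2 * 0.96 = 418.7520 MW


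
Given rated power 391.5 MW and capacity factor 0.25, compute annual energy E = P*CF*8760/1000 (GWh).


E = 391.5 * 0.25 * 8760 / 1000 = 857.3850 GWh


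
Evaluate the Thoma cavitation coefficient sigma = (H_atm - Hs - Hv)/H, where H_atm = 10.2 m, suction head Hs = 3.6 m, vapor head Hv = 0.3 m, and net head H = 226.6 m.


sigma = (10.2 - 3.6 - 0.3) / 226.6 = 0.0278


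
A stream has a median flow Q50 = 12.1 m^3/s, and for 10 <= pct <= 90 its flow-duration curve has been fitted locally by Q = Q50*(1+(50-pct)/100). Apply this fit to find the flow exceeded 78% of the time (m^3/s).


Q = 12.1 * (1 + (50 - 78)/100) = 8.7120 m^3/s


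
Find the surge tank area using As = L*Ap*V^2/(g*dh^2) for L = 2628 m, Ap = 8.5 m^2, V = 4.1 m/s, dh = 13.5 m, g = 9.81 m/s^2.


As = 2628 * 8.5 * 4.1^2 / (9.81 * 13.5^2) = 210.0272 m^2


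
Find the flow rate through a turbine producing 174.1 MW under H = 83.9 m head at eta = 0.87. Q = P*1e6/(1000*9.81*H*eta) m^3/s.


Q = 174.1 * 1e6 / (1000 * 9.81 * 83.9 * 0.87) = 243.1356 m^3/s


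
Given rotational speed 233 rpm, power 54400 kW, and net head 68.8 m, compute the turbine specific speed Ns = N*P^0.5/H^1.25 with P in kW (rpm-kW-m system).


Ns = 233 * 54400^0.5 / 68.8^1.25 = 274.2646


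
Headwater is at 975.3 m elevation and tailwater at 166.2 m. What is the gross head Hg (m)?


Hg = 975.3 - 166.2 = 809.1000 m


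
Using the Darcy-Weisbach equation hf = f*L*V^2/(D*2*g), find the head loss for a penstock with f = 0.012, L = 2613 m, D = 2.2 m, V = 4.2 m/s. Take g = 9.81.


hf = 0.012 * 2613 * 4.2^2 / (2.2 * 2 * 9.81) = 12.8144 m


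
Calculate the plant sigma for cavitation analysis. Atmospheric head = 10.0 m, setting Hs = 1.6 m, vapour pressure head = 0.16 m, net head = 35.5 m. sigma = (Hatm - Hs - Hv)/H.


sigma = (10.0 - 1.6 - 0.16) / 35.5 = 0.2321


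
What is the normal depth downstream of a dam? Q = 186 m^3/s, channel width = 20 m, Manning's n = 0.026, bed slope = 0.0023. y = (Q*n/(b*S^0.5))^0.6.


y = (186 * 0.026 / (20 * 0.0023^0.5))^0.6 = 2.6397 m


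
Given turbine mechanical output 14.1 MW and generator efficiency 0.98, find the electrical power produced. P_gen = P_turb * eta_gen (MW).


P_gen = 14.1 * 0.98 = 13.8180 MW


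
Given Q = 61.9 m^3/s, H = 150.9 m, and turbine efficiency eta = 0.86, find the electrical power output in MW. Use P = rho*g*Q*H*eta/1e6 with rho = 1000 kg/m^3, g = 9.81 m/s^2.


P = 1000 * 9.81 * 61.9 * 150.9 * 0.86 / 1e6 = 78.8038 MW


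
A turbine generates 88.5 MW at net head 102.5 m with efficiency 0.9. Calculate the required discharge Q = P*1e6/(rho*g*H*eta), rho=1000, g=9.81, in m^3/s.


Q = 88.5 * 1e6 / (1000 * 9.81 * 102.5 * 0.9) = 97.7930 m^3/s


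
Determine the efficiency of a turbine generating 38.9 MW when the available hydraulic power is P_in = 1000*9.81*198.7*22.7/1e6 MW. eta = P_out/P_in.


P_in = 1000 * 9.81 * 198.7 * 22.7 / 1e6 = 44.2479 MW
eta = 38.9 / 44.2479 = 0.8791


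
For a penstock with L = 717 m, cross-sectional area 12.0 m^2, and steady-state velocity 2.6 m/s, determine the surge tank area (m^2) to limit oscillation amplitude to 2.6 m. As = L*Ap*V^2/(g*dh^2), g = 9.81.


As = 717 * 12.0 * 2.6^2 / (9.81 * 2.6^2) = 877.0642 m^2


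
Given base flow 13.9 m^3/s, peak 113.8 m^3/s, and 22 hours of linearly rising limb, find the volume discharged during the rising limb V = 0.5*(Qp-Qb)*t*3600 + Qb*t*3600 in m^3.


V = 0.5*(113.8 - 13.9)*22*3600 + 13.9*22*3600 = 5.0569e+06 m^3


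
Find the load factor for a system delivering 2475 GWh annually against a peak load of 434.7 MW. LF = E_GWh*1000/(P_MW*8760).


LF = 2475 * 1000 / (434.7 * 8760) = 0.6500


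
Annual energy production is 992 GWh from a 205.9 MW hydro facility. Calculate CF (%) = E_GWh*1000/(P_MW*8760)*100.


CF = 992 * 1000 / (205.9 * 8760) * 100 = 54.9985 %


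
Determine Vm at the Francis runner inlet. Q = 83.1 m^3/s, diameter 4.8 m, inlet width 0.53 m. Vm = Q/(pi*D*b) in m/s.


Vm = 83.1 / (pi * 4.8 * 0.53) = 10.3976 m/s


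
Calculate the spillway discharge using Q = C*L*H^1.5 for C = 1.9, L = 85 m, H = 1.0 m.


Q = 1.9 * 85 * 1.0^1.5 = 161.5000 m^3/s


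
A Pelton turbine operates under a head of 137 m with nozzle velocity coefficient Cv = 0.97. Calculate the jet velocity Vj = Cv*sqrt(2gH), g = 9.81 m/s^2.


Vj = 0.97 * sqrt(2*9.81*137) = 50.2900 m/s


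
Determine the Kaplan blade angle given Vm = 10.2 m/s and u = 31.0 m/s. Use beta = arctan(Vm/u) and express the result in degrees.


beta = arctan(10.2 / 31.0) = 18.2129 degrees


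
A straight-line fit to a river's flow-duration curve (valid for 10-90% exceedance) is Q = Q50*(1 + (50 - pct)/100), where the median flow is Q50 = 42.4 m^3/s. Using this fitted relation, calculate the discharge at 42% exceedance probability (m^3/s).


Q = 42.4 * (1 + (50 - 42)/100) = 45.7920 m^3/s


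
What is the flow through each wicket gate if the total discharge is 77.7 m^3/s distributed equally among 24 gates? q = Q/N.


q = 77.7 / 24 = 3.2375 m^3/s


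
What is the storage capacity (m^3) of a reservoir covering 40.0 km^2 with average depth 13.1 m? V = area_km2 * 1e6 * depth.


V = 40.0 * 1e6 * 13.1 = 5.2400e+08 m^3


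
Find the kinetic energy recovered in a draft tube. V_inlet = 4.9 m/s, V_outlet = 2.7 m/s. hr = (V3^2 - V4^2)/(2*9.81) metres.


hr = (4.9^2 - 2.7^2) / (2*9.81) = 0.8522 m
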